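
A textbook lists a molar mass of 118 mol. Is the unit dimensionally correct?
No

molar mass has SI base units: kg / mol
mol does NOT reduce to kg / mol; a valid unit for molar mass would be e.g. kg/mol.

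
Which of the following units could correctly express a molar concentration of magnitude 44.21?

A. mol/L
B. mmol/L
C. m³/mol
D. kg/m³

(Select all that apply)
A, B

molar concentration has SI base units: mol / m^3

Checking each option against mol / m^3:
  A. mol/L: ✓ matches
  B. mmol/L: ✓ matches
  C. m³/mol: ✗ does not match
  D. kg/m³: ✗ does not match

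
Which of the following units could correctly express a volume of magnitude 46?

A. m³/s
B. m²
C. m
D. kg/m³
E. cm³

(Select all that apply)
E

volume has SI base units: m^3

Checking each option against m^3:
  A. m³/s: ✗ does not match
  B. m²: ✗ does not match
  C. m: ✗ does not match
  D. kg/m³: ✗ does not match
  E. cm³: ✓ matches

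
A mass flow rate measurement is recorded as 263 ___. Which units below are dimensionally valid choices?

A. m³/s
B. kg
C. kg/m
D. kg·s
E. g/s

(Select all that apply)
E

mass flow rate has SI base units: kg / s

Checking each option against kg / s:
  A. m³/s: ✗ does not match
  B. kg: ✗ does not match
  C. kg/m: ✗ does not match
  D. kg·s: ✗ does not match
  E. g/s: ✓ matches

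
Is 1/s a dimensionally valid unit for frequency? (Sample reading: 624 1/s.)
Yes

frequency has SI base units: 1 / s
1/s reduces to the same SI base units, so it is a valid unit for frequency.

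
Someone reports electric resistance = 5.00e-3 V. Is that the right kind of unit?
No

electric resistance has SI base units: kg * m^2 / (A^2 * s^3)
V does NOT reduce to kg * m^2 / (A^2 * s^3); a valid unit for electric resistance would be e.g. Ω.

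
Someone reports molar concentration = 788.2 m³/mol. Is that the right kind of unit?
No

molar concentration has SI base units: mol / m^3
m³/mol does NOT reduce to mol / m^3; a valid unit for molar concentration would be e.g. mol/m³.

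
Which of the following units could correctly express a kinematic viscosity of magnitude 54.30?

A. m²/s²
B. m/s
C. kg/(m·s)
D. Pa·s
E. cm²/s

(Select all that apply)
E

kinematic viscosity has SI base units: m^2 / s

Checking each option against m^2 / s:
  A. m²/s²: ✗ does not match
  B. m/s: ✗ does not match
  C. kg/(m·s): ✗ does not match
  D. Pa·s: ✗ does not match
  E. cm²/s: ✓ matches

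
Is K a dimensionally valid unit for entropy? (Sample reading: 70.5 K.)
No

entropy has SI base units: kg * m^2 / (s^2 * K)
K does NOT reduce to kg * m^2 / (s^2 * K); a valid unit for entropy would be e.g. J/K.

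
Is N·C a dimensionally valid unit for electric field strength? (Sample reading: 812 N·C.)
No

electric field strength has SI base units: kg * m / (A * s^3)
N·C does NOT reduce to kg * m / (A * s^3); a valid unit for electric field strength would be e.g. V/m.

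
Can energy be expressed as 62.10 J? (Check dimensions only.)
Yes

energy has SI base units: kg * m^2 / s^2
J reduces to the same SI base units, so it is a valid unit for energy.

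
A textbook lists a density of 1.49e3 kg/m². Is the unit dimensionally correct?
No

density has SI base units: kg / m^3
kg/m² does NOT reduce to kg / m^3; a valid unit for density would be e.g. kg/m³.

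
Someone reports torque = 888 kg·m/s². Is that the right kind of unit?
No

torque has SI base units: kg * m^2 / s^2
kg·m/s² does NOT reduce to kg * m^2 / s^2; a valid unit for torque would be e.g. N·m.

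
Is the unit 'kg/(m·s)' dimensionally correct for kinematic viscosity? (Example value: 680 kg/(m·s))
No

kinematic viscosity has SI base units: m^2 / s
kg/(m·s) does NOT reduce to m^2 / s; a valid unit for kinematic viscosity would be e.g. m²/s.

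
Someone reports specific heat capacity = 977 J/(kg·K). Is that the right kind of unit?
Yes

specific heat capacity has SI base units: m^2 / (s^2 * K)
J/(kg·K) reduces to the same SI base units, so it is a valid unit for specific heat capacity.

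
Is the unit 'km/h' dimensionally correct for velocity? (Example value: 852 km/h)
Yes

velocity has SI base units: m / s
km/h reduces to the same SI base units, so it is a valid unit for velocity.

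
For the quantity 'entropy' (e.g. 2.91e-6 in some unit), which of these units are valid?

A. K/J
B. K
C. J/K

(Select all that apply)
C

entropy has SI base units: kg * m^2 / (s^2 * K)

Checking each option against kg * m^2 / (s^2 * K):
  A. K/J: ✗ does not match
  B. K: ✗ does not match
  C. J/K: ✓ matches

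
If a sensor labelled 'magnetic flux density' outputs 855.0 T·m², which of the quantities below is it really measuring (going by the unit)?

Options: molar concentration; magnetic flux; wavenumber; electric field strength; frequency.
magnetic flux

magnetic flux density should have units dimensionally equivalent to kg / (A * s^2) (e.g. T).
The given unit 'T·m²' reduces to kg * m^2 / (A * s^2). Of the listed options, that is the dimensionality of magnetic flux.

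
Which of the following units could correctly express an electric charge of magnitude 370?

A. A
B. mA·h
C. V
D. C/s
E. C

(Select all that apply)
B, E

electric charge has SI base units: A * s

Checking each option against A * s:
  A. A: ✗ does not match
  B. mA·h: ✓ matches
  C. V: ✗ does not match
  D. C/s: ✗ does not match
  E. C: ✓ matches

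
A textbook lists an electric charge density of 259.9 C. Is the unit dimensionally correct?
No

electric charge density has SI base units: A * s / m^3
C does NOT reduce to A * s / m^3; a valid unit for electric charge density would be e.g. C/m³.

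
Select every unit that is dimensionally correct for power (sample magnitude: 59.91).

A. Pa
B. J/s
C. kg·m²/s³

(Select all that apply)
B, C

power has SI base units: kg * m^2 / s^3

Checking each option against kg * m^2 / s^3:
  A. Pa: ✗ does not match
  B. J/s: ✓ matches
  C. kg·m²/s³: ✓ matches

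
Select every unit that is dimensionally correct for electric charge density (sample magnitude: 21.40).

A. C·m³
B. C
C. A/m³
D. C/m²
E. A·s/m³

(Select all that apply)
E

electric charge density has SI base units: A * s / m^3

Checking each option against A * s / m^3:
  A. C·m³: ✗ does not match
  B. C: ✗ does not match
  C. A/m³: ✗ does not match
  D. C/m²: ✗ does not match
  E. A·s/m³: ✓ matches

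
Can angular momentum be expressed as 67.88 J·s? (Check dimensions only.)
Yes

angular momentum has SI base units: kg * m^2 / s
J·s reduces to the same SI base units, so it is a valid unit for angular momentum.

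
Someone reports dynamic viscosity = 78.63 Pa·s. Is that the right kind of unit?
Yes

dynamic viscosity has SI base units: kg / (m * s)
Pa·s reduces to the same SI base units, so it is a valid unit for dynamic viscosity.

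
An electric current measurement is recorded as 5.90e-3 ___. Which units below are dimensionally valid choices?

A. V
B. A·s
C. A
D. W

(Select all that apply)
C

electric current has SI base units: A

Checking each option against A:
  A. V: ✗ does not match
  B. A·s: ✗ does not match
  C. A: ✓ matches
  D. W: ✗ does not match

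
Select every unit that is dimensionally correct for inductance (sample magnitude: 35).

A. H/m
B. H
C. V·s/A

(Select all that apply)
B, C

inductance has SI base units: kg * m^2 / (A^2 * s^2)

Checking each option against kg * m^2 / (A^2 * s^2):
  A. H/m: ✗ does not match
  B. H: ✓ matches
  C. V·s/A: ✓ matches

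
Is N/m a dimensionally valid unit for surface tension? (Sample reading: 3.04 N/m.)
Yes

surface tension has SI base units: kg / s^2
N/m reduces to the same SI base units, so it is a valid unit for surface tension.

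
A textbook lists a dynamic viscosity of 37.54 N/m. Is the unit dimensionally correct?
No

dynamic viscosity has SI base units: kg / (m * s)
N/m does NOT reduce to kg / (m * s); a valid unit for dynamic viscosity would be e.g. Pa·s.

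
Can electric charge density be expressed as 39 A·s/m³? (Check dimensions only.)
Yes

electric charge density has SI base units: A * s / m^3
A·s/m³ reduces to the same SI base units, so it is a valid unit for electric charge density.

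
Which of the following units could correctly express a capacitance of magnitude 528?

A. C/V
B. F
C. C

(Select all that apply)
A, B

capacitance has SI base units: A^2 * s^4 / (kg * m^2)

Checking each option against A^2 * s^4 / (kg * m^2):
  A. C/V: ✓ matches
  B. F: ✓ matches
  C. C: ✗ does not match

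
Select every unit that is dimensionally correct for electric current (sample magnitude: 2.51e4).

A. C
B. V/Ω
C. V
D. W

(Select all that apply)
B

electric current has SI base units: A

Checking each option against A:
  A. C: ✗ does not match
  B. V/Ω: ✓ matches
  C. V: ✗ does not match
  D. W: ✗ does not match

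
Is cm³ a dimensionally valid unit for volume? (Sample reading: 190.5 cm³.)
Yes

volume has SI base units: m^3
cm³ reduces to the same SI base units, so it is a valid unit for volume.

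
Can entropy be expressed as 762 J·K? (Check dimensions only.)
No

entropy has SI base units: kg * m^2 / (s^2 * K)
J·K does NOT reduce to kg * m^2 / (s^2 * K); a valid unit for entropy would be e.g. J/K.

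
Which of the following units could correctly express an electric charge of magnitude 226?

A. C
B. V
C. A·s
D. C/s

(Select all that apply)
A, C

electric charge has SI base units: A * s

Checking each option against A * s:
  A. C: ✓ matches
  B. V: ✗ does not match
  C. A·s: ✓ matches
  D. C/s: ✗ does not match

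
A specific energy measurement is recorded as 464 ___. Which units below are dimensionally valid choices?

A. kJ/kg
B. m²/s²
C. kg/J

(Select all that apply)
A, B

specific energy has SI base units: m^2 / s^2

Checking each option against m^2 / s^2:
  A. kJ/kg: ✓ matches
  B. m²/s²: ✓ matches
  C. kg/J: ✗ does not match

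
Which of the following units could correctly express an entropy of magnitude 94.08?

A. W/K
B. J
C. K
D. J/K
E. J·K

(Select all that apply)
D

entropy has SI base units: kg * m^2 / (s^2 * K)

Checking each option against kg * m^2 / (s^2 * K):
  A. W/K: ✗ does not match
  B. J: ✗ does not match
  C. K: ✗ does not match
  D. J/K: ✓ matches
  E. J·K: ✗ does not match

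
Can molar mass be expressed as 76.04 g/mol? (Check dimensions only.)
Yes

molar mass has SI base units: kg / mol
g/mol reduces to the same SI base units, so it is a valid unit for molar mass.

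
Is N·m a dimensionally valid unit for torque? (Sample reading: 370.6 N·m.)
Yes

torque has SI base units: kg * m^2 / s^2
N·m reduces to the same SI base units, so it is a valid unit for torque.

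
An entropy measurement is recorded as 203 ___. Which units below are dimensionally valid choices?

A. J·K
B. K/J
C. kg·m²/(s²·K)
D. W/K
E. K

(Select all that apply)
C

entropy has SI base units: kg * m^2 / (s^2 * K)

Checking each option against kg * m^2 / (s^2 * K):
  A. J·K: ✗ does not match
  B. K/J: ✗ does not match
  C. kg·m²/(s²·K): ✓ matches
  D. W/K: ✗ does not match
  E. K: ✗ does not match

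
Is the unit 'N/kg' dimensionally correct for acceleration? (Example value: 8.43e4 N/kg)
Yes

acceleration has SI base units: m / s^2
N/kg reduces to the same SI base units, so it is a valid unit for acceleration.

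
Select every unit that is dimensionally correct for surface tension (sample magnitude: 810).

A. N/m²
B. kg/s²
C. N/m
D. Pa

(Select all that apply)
B, C

surface tension has SI base units: kg / s^2

Checking each option against kg / s^2:
  A. N/m²: ✗ does not match
  B. kg/s²: ✓ matches
  C. N/m: ✓ matches
  D. Pa: ✗ does not match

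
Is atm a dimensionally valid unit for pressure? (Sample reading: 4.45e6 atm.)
Yes

pressure has SI base units: kg / (m * s^2)
atm reduces to the same SI base units, so it is a valid unit for pressure.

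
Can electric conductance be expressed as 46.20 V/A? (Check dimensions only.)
No

electric conductance has SI base units: A^2 * s^3 / (kg * m^2)
V/A does NOT reduce to A^2 * s^3 / (kg * m^2); a valid unit for electric conductance would be e.g. S.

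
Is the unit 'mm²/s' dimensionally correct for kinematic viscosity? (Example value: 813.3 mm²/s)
Yes

kinematic viscosity has SI base units: m^2 / s
mm²/s reduces to the same SI base units, so it is a valid unit for kinematic viscosity.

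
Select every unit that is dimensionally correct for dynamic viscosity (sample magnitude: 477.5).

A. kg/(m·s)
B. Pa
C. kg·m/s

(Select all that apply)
A

dynamic viscosity has SI base units: kg / (m * s)

Checking each option against kg / (m * s):
  A. kg/(m·s): ✓ matches
  B. Pa: ✗ does not match
  C. kg·m/s: ✗ does not match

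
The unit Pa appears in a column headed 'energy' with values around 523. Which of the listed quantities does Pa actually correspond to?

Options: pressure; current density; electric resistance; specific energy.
pressure

energy should have units dimensionally equivalent to kg * m^2 / s^2 (e.g. J).
The given unit 'Pa' reduces to kg / (m * s^2). Of the listed options, that is the dimensionality of pressure.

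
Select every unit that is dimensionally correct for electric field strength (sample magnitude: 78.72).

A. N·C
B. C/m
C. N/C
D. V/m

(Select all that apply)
C, D

electric field strength has SI base units: kg * m / (A * s^3)

Checking each option against kg * m / (A * s^3):
  A. N·C: ✗ does not match
  B. C/m: ✗ does not match
  C. N/C: ✓ matches
  D. V/m: ✓ matches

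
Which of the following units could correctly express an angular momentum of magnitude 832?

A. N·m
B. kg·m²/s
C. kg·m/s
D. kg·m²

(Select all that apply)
B

angular momentum has SI base units: kg * m^2 / s

Checking each option against kg * m^2 / s:
  A. N·m: ✗ does not match
  B. kg·m²/s: ✓ matches
  C. kg·m/s: ✗ does not match
  D. kg·m²: ✗ does not match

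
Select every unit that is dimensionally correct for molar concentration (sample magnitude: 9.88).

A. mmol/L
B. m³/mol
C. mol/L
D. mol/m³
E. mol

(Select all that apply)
A, C, D

molar concentration has SI base units: mol / m^3

Checking each option against mol / m^3:
  A. mmol/L: ✓ matches
  B. m³/mol: ✗ does not match
  C. mol/L: ✓ matches
  D. mol/m³: ✓ matches
  E. mol: ✗ does not match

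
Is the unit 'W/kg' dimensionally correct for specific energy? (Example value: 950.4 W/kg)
No

specific energy has SI base units: m^2 / s^2
W/kg does NOT reduce to m^2 / s^2; a valid unit for specific energy would be e.g. J/kg.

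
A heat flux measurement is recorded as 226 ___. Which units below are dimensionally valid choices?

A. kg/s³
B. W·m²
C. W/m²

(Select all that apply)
A, C

heat flux has SI base units: kg / s^3

Checking each option against kg / s^3:
  A. kg/s³: ✓ matches
  B. W·m²: ✗ does not match
  C. W/m²: ✓ matches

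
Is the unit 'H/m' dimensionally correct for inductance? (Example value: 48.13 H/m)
No

inductance has SI base units: kg * m^2 / (A^2 * s^2)
H/m does NOT reduce to kg * m^2 / (A^2 * s^2); a valid unit for inductance would be e.g. H.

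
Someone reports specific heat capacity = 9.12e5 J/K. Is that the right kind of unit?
No

specific heat capacity has SI base units: m^2 / (s^2 * K)
J/K does NOT reduce to m^2 / (s^2 * K); a valid unit for specific heat capacity would be e.g. J/(kg·K).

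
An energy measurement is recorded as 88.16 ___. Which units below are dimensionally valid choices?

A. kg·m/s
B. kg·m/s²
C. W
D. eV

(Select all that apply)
D

energy has SI base units: kg * m^2 / s^2

Checking each option against kg * m^2 / s^2:
  A. kg·m/s: ✗ does not match
  B. kg·m/s²: ✗ does not match
  C. W: ✗ does not match
  D. eV: ✓ matches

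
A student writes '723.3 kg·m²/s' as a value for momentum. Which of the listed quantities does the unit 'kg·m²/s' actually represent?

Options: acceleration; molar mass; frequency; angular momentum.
angular momentum

momentum should have units dimensionally equivalent to kg * m / s (e.g. kg·m/s).
The given unit 'kg·m²/s' reduces to kg * m^2 / s. Of the listed options, that is the dimensionality of angular momentum.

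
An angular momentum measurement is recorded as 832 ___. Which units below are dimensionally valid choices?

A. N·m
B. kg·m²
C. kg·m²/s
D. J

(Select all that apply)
C

angular momentum has SI base units: kg * m^2 / s

Checking each option against kg * m^2 / s:
  A. N·m: ✗ does not match
  B. kg·m²: ✗ does not match
  C. kg·m²/s: ✓ matches
  D. J: ✗ does not match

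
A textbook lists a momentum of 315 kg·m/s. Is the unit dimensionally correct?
Yes

momentum has SI base units: kg * m / s
kg·m/s reduces to the same SI base units, so it is a valid unit for momentum.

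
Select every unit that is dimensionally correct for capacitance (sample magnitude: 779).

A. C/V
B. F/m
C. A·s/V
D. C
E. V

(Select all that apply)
A, C

capacitance has SI base units: A^2 * s^4 / (kg * m^2)

Checking each option against A^2 * s^4 / (kg * m^2):
  A. C/V: ✓ matches
  B. F/m: ✗ does not match
  C. A·s/V: ✓ matches
  D. C: ✗ does not match
  E. V: ✗ does not match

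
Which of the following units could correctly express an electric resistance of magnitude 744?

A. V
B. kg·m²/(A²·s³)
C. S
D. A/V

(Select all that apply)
B

electric resistance has SI base units: kg * m^2 / (A^2 * s^3)

Checking each option against kg * m^2 / (A^2 * s^3):
  A. V: ✗ does not match
  B. kg·m²/(A²·s³): ✓ matches
  C. S: ✗ does not match
  D. A/V: ✗ does not match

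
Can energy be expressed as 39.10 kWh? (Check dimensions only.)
Yes

energy has SI base units: kg * m^2 / s^2
kWh reduces to the same SI base units, so it is a valid unit for energy.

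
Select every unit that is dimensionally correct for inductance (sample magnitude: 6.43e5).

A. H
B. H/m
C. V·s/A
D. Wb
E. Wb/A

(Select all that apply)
A, C, E

inductance has SI base units: kg * m^2 / (A^2 * s^2)

Checking each option against kg * m^2 / (A^2 * s^2):
  A. H: ✓ matches
  B. H/m: ✗ does not match
  C. V·s/A: ✓ matches
  D. Wb: ✗ does not match
  E. Wb/A: ✓ matches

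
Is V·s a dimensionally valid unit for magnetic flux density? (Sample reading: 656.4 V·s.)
No

magnetic flux density has SI base units: kg / (A * s^2)
V·s does NOT reduce to kg / (A * s^2); a valid unit for magnetic flux density would be e.g. T.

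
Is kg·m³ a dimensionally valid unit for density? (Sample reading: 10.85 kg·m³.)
No

density has SI base units: kg / m^3
kg·m³ does NOT reduce to kg / m^3; a valid unit for density would be e.g. kg/m³.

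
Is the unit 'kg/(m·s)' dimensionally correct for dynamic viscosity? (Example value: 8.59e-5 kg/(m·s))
Yes

dynamic viscosity has SI base units: kg / (m * s)
kg/(m·s) reduces to the same SI base units, so it is a valid unit for dynamic viscosity.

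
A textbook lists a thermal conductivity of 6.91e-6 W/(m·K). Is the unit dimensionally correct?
Yes

thermal conductivity has SI base units: kg * m / (s^3 * K)
W/(m·K) reduces to the same SI base units, so it is a valid unit for thermal conductivity.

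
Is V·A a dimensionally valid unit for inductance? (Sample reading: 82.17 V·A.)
No

inductance has SI base units: kg * m^2 / (A^2 * s^2)
V·A does NOT reduce to kg * m^2 / (A^2 * s^2); a valid unit for inductance would be e.g. H.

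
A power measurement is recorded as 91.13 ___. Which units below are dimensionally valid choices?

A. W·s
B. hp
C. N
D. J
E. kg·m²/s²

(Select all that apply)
B

power has SI base units: kg * m^2 / s^3

Checking each option against kg * m^2 / s^3:
  A. W·s: ✗ does not match
  B. hp: ✓ matches
  C. N: ✗ does not match
  D. J: ✗ does not match
  E. kg·m²/s²: ✗ does not match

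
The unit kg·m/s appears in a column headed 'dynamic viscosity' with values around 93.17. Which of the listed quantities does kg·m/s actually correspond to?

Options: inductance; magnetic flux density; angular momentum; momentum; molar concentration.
momentum

dynamic viscosity should have units dimensionally equivalent to kg / (m * s) (e.g. Pa·s).
The given unit 'kg·m/s' reduces to kg * m / s. Of the listed options, that is the dimensionality of momentum.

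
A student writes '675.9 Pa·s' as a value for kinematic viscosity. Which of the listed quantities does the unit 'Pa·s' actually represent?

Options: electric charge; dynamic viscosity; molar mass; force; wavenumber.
dynamic viscosity

kinematic viscosity should have units dimensionally equivalent to m^2 / s (e.g. m²/s).
The given unit 'Pa·s' reduces to kg / (m * s). Of the listed options, that is the dimensionality of dynamic viscosity.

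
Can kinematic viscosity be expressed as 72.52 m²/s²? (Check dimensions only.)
No

kinematic viscosity has SI base units: m^2 / s
m²/s² does NOT reduce to m^2 / s; a valid unit for kinematic viscosity would be e.g. m²/s.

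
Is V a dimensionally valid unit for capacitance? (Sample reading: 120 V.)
No

capacitance has SI base units: A^2 * s^4 / (kg * m^2)
V does NOT reduce to A^2 * s^4 / (kg * m^2); a valid unit for capacitance would be e.g. F.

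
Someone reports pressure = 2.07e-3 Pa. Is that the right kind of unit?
Yes

pressure has SI base units: kg / (m * s^2)
Pa reduces to the same SI base units, so it is a valid unit for pressure.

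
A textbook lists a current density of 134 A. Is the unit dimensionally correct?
No

current density has SI base units: A / m^2
A does NOT reduce to A / m^2; a valid unit for current density would be e.g. A/m².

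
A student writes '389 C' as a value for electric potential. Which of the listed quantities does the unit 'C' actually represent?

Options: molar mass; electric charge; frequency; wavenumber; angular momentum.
electric charge

electric potential should have units dimensionally equivalent to kg * m^2 / (A * s^3) (e.g. V).
The given unit 'C' reduces to A * s. Of the listed options, that is the dimensionality of electric charge.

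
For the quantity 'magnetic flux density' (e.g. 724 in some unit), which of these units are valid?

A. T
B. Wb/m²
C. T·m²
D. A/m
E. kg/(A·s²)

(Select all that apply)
A, B, E

magnetic flux density has SI base units: kg / (A * s^2)

Checking each option against kg / (A * s^2):
  A. T: ✓ matches
  B. Wb/m²: ✓ matches
  C. T·m²: ✗ does not match
  D. A/m: ✗ does not match
  E. kg/(A·s²): ✓ matches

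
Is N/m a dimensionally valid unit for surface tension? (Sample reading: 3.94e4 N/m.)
Yes

surface tension has SI base units: kg / s^2
N/m reduces to the same SI base units, so it is a valid unit for surface tension.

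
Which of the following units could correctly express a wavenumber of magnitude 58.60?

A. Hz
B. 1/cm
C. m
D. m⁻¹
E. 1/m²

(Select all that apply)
B, D

wavenumber has SI base units: 1 / m

Checking each option against 1 / m:
  A. Hz: ✗ does not match
  B. 1/cm: ✓ matches
  C. m: ✗ does not match
  D. m⁻¹: ✓ matches
  E. 1/m²: ✗ does not match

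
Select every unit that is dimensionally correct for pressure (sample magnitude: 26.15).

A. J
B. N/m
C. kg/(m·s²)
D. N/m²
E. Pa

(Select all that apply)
C, D, E

pressure has SI base units: kg / (m * s^2)

Checking each option against kg / (m * s^2):
  A. J: ✗ does not match
  B. N/m: ✗ does not match
  C. kg/(m·s²): ✓ matches
  D. N/m²: ✓ matches
  E. Pa: ✓ matches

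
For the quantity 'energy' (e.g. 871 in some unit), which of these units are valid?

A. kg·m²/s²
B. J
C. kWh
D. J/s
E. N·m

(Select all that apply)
A, B, C, E

energy has SI base units: kg * m^2 / s^2

Checking each option against kg * m^2 / s^2:
  A. kg·m²/s²: ✓ matches
  B. J: ✓ matches
  C. kWh: ✓ matches
  D. J/s: ✗ does not match
  E. N·m: ✓ matches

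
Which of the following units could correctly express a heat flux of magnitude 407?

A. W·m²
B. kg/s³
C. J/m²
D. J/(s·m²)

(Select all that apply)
B, D

heat flux has SI base units: kg / s^3

Checking each option against kg / s^3:
  A. W·m²: ✗ does not match
  B. kg/s³: ✓ matches
  C. J/m²: ✗ does not match
  D. J/(s·m²): ✓ matches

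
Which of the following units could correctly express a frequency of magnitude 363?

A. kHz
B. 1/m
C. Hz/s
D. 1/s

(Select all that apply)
A, D

frequency has SI base units: 1 / s

Checking each option against 1 / s:
  A. kHz: ✓ matches
  B. 1/m: ✗ does not match
  C. Hz/s: ✗ does not match
  D. 1/s: ✓ matches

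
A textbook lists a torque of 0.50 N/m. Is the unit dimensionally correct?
No

torque has SI base units: kg * m^2 / s^2
N/m does NOT reduce to kg * m^2 / s^2; a valid unit for torque would be e.g. N·m.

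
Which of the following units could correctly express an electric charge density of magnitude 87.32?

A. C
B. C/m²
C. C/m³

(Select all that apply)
C

electric charge density has SI base units: A * s / m^3

Checking each option against A * s / m^3:
  A. C: ✗ does not match
  B. C/m²: ✗ does not match
  C. C/m³: ✓ matches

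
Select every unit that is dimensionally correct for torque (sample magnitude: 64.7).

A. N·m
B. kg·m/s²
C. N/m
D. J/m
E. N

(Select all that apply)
A

torque has SI base units: kg * m^2 / s^2

Checking each option against kg * m^2 / s^2:
  A. N·m: ✓ matches
  B. kg·m/s²: ✗ does not match
  C. N/m: ✗ does not match
  D. J/m: ✗ does not match
  E. N: ✗ does not match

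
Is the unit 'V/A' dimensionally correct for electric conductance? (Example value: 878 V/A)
No

electric conductance has SI base units: A^2 * s^3 / (kg * m^2)
V/A does NOT reduce to A^2 * s^3 / (kg * m^2); a valid unit for electric conductance would be e.g. S.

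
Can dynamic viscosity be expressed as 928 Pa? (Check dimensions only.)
No

dynamic viscosity has SI base units: kg / (m * s)
Pa does NOT reduce to kg / (m * s); a valid unit for dynamic viscosity would be e.g. Pa·s.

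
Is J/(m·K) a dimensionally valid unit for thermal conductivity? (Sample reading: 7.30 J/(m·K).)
No

thermal conductivity has SI base units: kg * m / (s^3 * K)
J/(m·K) does NOT reduce to kg * m / (s^3 * K); a valid unit for thermal conductivity would be e.g. W/(m·K).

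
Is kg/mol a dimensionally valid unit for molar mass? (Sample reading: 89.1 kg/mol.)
Yes

molar mass has SI base units: kg / mol
kg/mol reduces to the same SI base units, so it is a valid unit for molar mass.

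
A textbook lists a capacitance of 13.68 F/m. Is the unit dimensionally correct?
No

capacitance has SI base units: A^2 * s^4 / (kg * m^2)
F/m does NOT reduce to A^2 * s^4 / (kg * m^2); a valid unit for capacitance would be e.g. F.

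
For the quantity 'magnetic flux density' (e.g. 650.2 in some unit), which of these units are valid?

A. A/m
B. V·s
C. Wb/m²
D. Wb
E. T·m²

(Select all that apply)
C

magnetic flux density has SI base units: kg / (A * s^2)

Checking each option against kg / (A * s^2):
  A. A/m: ✗ does not match
  B. V·s: ✗ does not match
  C. Wb/m²: ✓ matches
  D. Wb: ✗ does not match
  E. T·m²: ✗ does not match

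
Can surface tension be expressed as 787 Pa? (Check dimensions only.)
No

surface tension has SI base units: kg / s^2
Pa does NOT reduce to kg / s^2; a valid unit for surface tension would be e.g. N/m.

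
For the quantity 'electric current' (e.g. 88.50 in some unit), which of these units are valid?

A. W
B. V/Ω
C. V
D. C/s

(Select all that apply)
B, D

electric current has SI base units: A

Checking each option against A:
  A. W: ✗ does not match
  B. V/Ω: ✓ matches
  C. V: ✗ does not match
  D. C/s: ✓ matches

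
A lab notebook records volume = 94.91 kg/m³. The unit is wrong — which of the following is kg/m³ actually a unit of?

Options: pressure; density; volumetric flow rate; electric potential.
density

volume should have units dimensionally equivalent to m^3 (e.g. m³).
The given unit 'kg/m³' reduces to kg / m^3. Of the listed options, that is the dimensionality of density.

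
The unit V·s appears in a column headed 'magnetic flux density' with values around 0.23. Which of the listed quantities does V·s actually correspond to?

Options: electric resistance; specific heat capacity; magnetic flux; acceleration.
magnetic flux

magnetic flux density should have units dimensionally equivalent to kg / (A * s^2) (e.g. T).
The given unit 'V·s' reduces to kg * m^2 / (A * s^2). Of the listed options, that is the dimensionality of magnetic flux.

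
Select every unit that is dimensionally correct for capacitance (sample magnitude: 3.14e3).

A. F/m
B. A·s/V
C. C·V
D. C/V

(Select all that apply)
B, D

capacitance has SI base units: A^2 * s^4 / (kg * m^2)

Checking each option against A^2 * s^4 / (kg * m^2):
  A. F/m: ✗ does not match
  B. A·s/V: ✓ matches
  C. C·V: ✗ does not match
  D. C/V: ✓ matches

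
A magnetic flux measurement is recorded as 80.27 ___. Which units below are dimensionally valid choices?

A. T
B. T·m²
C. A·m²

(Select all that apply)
B

magnetic flux has SI base units: kg * m^2 / (A * s^2)

Checking each option against kg * m^2 / (A * s^2):
  A. T: ✗ does not match
  B. T·m²: ✓ matches
  C. A·m²: ✗ does not match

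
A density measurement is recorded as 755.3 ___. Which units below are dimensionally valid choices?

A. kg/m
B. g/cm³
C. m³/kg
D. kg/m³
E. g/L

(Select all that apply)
B, D, E

density has SI base units: kg / m^3

Checking each option against kg / m^3:
  A. kg/m: ✗ does not match
  B. g/cm³: ✓ matches
  C. m³/kg: ✗ does not match
  D. kg/m³: ✓ matches
  E. g/L: ✓ matches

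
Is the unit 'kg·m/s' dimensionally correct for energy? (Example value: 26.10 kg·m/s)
No

energy has SI base units: kg * m^2 / s^2
kg·m/s does NOT reduce to kg * m^2 / s^2; a valid unit for energy would be e.g. J.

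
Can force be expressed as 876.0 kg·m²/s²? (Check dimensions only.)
No

force has SI base units: kg * m / s^2
kg·m²/s² does NOT reduce to kg * m / s^2; a valid unit for force would be e.g. N.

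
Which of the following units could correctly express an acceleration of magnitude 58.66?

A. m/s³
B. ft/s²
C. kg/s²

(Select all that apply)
B

acceleration has SI base units: m / s^2

Checking each option against m / s^2:
  A. m/s³: ✗ does not match
  B. ft/s²: ✓ matches
  C. kg/s²: ✗ does not match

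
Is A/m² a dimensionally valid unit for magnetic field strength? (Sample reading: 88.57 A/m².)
No

magnetic field strength has SI base units: A / m
A/m² does NOT reduce to A / m; a valid unit for magnetic field strength would be e.g. A/m.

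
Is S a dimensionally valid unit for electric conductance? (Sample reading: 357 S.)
Yes

electric conductance has SI base units: A^2 * s^3 / (kg * m^2)
S reduces to the same SI base units, so it is a valid unit for electric conductance.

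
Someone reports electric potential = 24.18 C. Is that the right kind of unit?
No

electric potential has SI base units: kg * m^2 / (A * s^3)
C does NOT reduce to kg * m^2 / (A * s^3); a valid unit for electric potential would be e.g. V.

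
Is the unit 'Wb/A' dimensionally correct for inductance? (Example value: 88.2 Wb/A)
Yes

inductance has SI base units: kg * m^2 / (A^2 * s^2)
Wb/A reduces to the same SI base units, so it is a valid unit for inductance.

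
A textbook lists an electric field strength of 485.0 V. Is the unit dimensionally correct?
No

electric field strength has SI base units: kg * m / (A * s^3)
V does NOT reduce to kg * m / (A * s^3); a valid unit for electric field strength would be e.g. V/m.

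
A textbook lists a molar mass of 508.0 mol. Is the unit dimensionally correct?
No

molar mass has SI base units: kg / mol
mol does NOT reduce to kg / mol; a valid unit for molar mass would be e.g. kg/mol.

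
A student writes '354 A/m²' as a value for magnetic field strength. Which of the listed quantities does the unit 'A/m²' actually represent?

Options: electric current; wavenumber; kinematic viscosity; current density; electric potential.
current density

magnetic field strength should have units dimensionally equivalent to A / m (e.g. A/m).
The given unit 'A/m²' reduces to A / m^2. Of the listed options, that is the dimensionality of current density.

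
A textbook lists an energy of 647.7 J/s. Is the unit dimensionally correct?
No

energy has SI base units: kg * m^2 / s^2
J/s does NOT reduce to kg * m^2 / s^2; a valid unit for energy would be e.g. J.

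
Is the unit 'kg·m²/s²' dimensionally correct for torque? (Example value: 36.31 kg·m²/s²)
Yes

torque has SI base units: kg * m^2 / s^2
kg·m²/s² reduces to the same SI base units, so it is a valid unit for torque.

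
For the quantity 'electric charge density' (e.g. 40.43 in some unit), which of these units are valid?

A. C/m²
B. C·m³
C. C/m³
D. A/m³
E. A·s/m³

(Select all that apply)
C, E

electric charge density has SI base units: A * s / m^3

Checking each option against A * s / m^3:
  A. C/m²: ✗ does not match
  B. C·m³: ✗ does not match
  C. C/m³: ✓ matches
  D. A/m³: ✗ does not match
  E. A·s/m³: ✓ matches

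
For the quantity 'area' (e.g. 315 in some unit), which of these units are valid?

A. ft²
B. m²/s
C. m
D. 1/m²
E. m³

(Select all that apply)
A

area has SI base units: m^2

Checking each option against m^2:
  A. ft²: ✓ matches
  B. m²/s: ✗ does not match
  C. m: ✗ does not match
  D. 1/m²: ✗ does not match
  E. m³: ✗ does not match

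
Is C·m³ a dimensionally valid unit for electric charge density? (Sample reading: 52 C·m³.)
No

electric charge density has SI base units: A * s / m^3
C·m³ does NOT reduce to A * s / m^3; a valid unit for electric charge density would be e.g. C/m³.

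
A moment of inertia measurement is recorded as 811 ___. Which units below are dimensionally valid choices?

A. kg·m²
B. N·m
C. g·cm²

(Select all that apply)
A, C

moment of inertia has SI base units: kg * m^2

Checking each option against kg * m^2:
  A. kg·m²: ✓ matches
  B. N·m: ✗ does not match
  C. g·cm²: ✓ matches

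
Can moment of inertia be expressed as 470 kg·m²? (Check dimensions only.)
Yes

moment of inertia has SI base units: kg * m^2
kg·m² reduces to the same SI base units, so it is a valid unit for moment of inertia.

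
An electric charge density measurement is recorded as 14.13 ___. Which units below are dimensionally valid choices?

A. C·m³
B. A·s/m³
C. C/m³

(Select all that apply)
B, C

electric charge density has SI base units: A * s / m^3

Checking each option against A * s / m^3:
  A. C·m³: ✗ does not match
  B. A·s/m³: ✓ matches
  C. C/m³: ✓ matches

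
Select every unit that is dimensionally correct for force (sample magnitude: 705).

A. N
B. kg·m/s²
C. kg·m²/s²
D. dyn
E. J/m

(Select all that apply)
A, B, D, E

force has SI base units: kg * m / s^2

Checking each option against kg * m / s^2:
  A. N: ✓ matches
  B. kg·m/s²: ✓ matches
  C. kg·m²/s²: ✗ does not match
  D. dyn: ✓ matches
  E. J/m: ✓ matches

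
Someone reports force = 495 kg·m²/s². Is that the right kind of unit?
No

force has SI base units: kg * m / s^2
kg·m²/s² does NOT reduce to kg * m / s^2; a valid unit for force would be e.g. N.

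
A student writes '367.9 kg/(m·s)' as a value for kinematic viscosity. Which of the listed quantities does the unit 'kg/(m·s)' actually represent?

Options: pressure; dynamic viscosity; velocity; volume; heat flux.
dynamic viscosity

kinematic viscosity should have units dimensionally equivalent to m^2 / s (e.g. m²/s).
The given unit 'kg/(m·s)' reduces to kg / (m * s). Of the listed options, that is the dimensionality of dynamic viscosity.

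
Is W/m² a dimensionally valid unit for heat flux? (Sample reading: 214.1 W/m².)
Yes

heat flux has SI base units: kg / s^3
W/m² reduces to the same SI base units, so it is a valid unit for heat flux.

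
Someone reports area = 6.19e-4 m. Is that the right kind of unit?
No

area has SI base units: m^2
m does NOT reduce to m^2; a valid unit for area would be e.g. m².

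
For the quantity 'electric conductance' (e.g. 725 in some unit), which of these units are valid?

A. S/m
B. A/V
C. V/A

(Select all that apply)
B

electric conductance has SI base units: A^2 * s^3 / (kg * m^2)

Checking each option against A^2 * s^3 / (kg * m^2):
  A. S/m: ✗ does not match
  B. A/V: ✓ matches
  C. V/A: ✗ does not match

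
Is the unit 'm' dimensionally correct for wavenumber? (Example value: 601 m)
No

wavenumber has SI base units: 1 / m
m does NOT reduce to 1 / m; a valid unit for wavenumber would be e.g. 1/m.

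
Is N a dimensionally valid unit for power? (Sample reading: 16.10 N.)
No

power has SI base units: kg * m^2 / s^3
N does NOT reduce to kg * m^2 / s^3; a valid unit for power would be e.g. W.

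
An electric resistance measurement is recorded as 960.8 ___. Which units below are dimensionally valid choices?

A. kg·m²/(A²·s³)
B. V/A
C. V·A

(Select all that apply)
A, B

electric resistance has SI base units: kg * m^2 / (A^2 * s^3)

Checking each option against kg * m^2 / (A^2 * s^3):
  A. kg·m²/(A²·s³): ✓ matches
  B. V/A: ✓ matches
  C. V·A: ✗ does not match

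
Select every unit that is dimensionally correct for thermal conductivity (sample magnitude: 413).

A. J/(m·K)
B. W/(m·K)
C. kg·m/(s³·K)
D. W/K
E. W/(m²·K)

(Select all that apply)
B, C

thermal conductivity has SI base units: kg * m / (s^3 * K)

Checking each option against kg * m / (s^3 * K):
  A. J/(m·K): ✗ does not match
  B. W/(m·K): ✓ matches
  C. kg·m/(s³·K): ✓ matches
  D. W/K: ✗ does not match
  E. W/(m²·K): ✗ does not match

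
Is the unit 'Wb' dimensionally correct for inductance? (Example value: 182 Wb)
No

inductance has SI base units: kg * m^2 / (A^2 * s^2)
Wb does NOT reduce to kg * m^2 / (A^2 * s^2); a valid unit for inductance would be e.g. H.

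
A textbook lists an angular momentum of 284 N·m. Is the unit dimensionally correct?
No

angular momentum has SI base units: kg * m^2 / s
N·m does NOT reduce to kg * m^2 / s; a valid unit for angular momentum would be e.g. kg·m²/s.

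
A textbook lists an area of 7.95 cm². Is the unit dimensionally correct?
Yes

area has SI base units: m^2
cm² reduces to the same SI base units, so it is a valid unit for area.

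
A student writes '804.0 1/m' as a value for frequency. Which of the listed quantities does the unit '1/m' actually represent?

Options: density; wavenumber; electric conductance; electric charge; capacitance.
wavenumber

frequency should have units dimensionally equivalent to 1 / s (e.g. Hz).
The given unit '1/m' reduces to 1 / m. Of the listed options, that is the dimensionality of wavenumber.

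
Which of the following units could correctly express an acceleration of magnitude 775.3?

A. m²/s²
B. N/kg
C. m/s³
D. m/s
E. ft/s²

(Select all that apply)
B, E

acceleration has SI base units: m / s^2

Checking each option against m / s^2:
  A. m²/s²: ✗ does not match
  B. N/kg: ✓ matches
  C. m/s³: ✗ does not match
  D. m/s: ✗ does not match
  E. ft/s²: ✓ matches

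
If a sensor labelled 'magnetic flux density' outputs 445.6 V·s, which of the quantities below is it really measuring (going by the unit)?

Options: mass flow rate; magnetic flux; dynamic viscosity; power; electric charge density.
magnetic flux

magnetic flux density should have units dimensionally equivalent to kg / (A * s^2) (e.g. T).
The given unit 'V·s' reduces to kg * m^2 / (A * s^2). Of the listed options, that is the dimensionality of magnetic flux.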